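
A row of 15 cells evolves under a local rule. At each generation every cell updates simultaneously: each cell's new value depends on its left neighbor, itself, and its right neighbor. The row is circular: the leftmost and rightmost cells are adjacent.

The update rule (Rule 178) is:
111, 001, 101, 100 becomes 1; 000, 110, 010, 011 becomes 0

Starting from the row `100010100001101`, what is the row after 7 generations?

010101010010010

010101010010010
101010101101101
010101010010010  (repeats generation 1; period 2)
generation 7: 010101010010010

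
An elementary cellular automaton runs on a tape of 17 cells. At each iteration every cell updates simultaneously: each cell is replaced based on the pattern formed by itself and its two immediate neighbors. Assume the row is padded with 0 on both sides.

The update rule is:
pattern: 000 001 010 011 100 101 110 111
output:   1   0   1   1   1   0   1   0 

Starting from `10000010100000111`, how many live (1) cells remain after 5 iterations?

11111010111110101
10001010100010101
11101010111010101
10101010101010101
10101010101010101
count of 1: 9

9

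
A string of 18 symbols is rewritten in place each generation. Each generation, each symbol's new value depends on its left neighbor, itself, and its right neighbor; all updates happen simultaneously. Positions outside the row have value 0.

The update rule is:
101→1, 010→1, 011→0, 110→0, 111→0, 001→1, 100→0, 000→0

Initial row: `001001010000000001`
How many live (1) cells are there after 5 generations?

011011110000000011
100100000000000100
101100000000001100
110000000000010000
000000000000110000
count of 1: 2

2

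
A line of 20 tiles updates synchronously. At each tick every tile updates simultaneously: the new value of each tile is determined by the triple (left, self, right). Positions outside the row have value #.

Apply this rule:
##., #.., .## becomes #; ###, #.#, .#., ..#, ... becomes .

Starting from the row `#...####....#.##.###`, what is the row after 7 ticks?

##...###...#.##.....

##..#..##.....##.#..
.##..#.###....##..#.
.###...#.##...###...
.#.##....###..#.##..
...###...#.##...###.
#..#.##....###..#.#.
##...###...#.##.....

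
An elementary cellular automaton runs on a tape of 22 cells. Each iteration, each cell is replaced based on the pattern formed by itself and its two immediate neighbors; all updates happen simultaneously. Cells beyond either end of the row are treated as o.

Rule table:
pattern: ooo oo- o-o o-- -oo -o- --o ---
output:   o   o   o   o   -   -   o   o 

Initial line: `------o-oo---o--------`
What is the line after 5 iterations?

iteration 1: oooooo-o-oooo-oooooooo
iteration 2: ooooooo-o-oooo-ooooooo
iteration 3: oooooooo-o-oooo-oooooo
iteration 4: ooooooooo-o-oooo-ooooo
iteration 5: oooooooooo-o-oooo-oooo

oooooooooo-o-oooo-oooo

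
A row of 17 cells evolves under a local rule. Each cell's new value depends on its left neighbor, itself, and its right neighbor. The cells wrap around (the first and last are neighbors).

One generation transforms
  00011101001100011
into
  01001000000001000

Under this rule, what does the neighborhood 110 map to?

At position 5 the neighborhood is 110; the next row has 0 there.

0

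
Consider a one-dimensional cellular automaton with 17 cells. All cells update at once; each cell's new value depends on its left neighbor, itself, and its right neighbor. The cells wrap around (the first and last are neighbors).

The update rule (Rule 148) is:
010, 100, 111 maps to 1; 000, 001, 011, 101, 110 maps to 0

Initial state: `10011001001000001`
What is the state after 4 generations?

01000101101100000
01100100000010000
00010110000011000
00010001000000100

00010001000000100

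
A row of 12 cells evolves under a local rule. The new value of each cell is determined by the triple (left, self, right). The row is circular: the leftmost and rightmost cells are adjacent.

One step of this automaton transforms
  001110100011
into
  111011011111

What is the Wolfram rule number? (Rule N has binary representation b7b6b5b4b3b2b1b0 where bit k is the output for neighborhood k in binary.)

123

position 3: 111 → 0  (bit 7 = 0)
position 4: 110 → 1  (bit 6 = 1)
position 5: 101 → 1  (bit 5 = 1)
position 0: 100 → 1  (bit 4 = 1)
position 2: 011 → 1  (bit 3 = 1)
position 6: 010 → 0  (bit 2 = 0)
position 1: 001 → 1  (bit 1 = 1)
position 8: 000 → 1  (bit 0 = 1)
bits b7..b0 = 01111011 = 123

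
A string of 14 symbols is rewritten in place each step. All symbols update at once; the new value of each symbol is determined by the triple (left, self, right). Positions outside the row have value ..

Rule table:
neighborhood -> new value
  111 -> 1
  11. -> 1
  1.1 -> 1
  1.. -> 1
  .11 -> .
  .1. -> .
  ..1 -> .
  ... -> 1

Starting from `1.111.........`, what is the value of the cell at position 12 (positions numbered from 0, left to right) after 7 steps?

1

step 1: .1.11111111111
step 2: ..1.1111111111
step 3: 1..1.111111111
step 4: .1..1.11111111
step 5: ..1..1.1111111
step 6: 1..1..1.111111
step 7: .1..1..1.11111
position 12 holds 1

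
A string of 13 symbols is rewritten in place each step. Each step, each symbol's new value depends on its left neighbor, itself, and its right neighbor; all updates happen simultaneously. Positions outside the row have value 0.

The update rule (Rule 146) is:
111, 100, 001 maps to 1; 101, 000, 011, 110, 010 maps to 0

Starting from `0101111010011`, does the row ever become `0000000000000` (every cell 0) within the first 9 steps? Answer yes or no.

no

1000110001100
0101001010010
1000110001101
0101001010000
1000110001000
0101001010100
1000110000010
0101001000101
1000110101000
step 9 is 1000110101000, still not uniform 0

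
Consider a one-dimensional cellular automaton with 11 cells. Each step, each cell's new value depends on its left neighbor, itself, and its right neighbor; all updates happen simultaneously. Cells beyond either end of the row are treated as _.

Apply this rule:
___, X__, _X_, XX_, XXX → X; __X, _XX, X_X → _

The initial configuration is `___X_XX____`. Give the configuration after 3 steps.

_X__XX__XXX

step 1: XX_X__XXXXX
step 2: _X_XX__XXXX
step 3: _X__XX__XXX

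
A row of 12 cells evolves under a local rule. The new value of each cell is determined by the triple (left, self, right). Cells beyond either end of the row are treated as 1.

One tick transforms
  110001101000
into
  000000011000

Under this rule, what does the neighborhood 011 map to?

At position 5 the neighborhood is 011; the next row has 0 there.

0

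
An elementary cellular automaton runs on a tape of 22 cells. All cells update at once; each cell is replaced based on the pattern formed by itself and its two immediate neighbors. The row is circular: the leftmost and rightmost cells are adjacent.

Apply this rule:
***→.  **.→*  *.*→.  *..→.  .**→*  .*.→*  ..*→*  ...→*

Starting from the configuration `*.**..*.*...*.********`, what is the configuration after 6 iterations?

iteration 1: *.**.**.*.***.*.......
iteration 2: *.**.**.*.*.*.*.******
iteration 3: *.**.**.*.*.*.*.*.....
iteration 4: *.**.**.*.*.*.*.*.****
iteration 5: *.**.**.*.*.*.*.*.*...
iteration 6: *.**.**.*.*.*.*.*.*.**

*.**.**.*.*.*.*.*.*.**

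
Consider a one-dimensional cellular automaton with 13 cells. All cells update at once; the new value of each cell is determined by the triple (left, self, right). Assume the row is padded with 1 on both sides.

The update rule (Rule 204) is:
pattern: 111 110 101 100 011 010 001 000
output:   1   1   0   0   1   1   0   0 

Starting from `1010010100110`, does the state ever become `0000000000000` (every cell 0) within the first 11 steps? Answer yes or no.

1010010100110  (fixed point — unchanged through step 11)
step 11 is 1010010100110, still not uniform 0

no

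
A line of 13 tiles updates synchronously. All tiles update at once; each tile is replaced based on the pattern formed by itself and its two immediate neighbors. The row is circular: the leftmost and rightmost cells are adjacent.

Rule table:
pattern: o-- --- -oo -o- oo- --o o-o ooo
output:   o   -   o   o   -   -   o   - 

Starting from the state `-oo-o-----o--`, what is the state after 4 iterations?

--o-ooo-o-o--

iteration 1: -o-ooo----oo-
iteration 2: -ooo--o---o-o
iteration 3: oo--o-oo--ooo
iteration 4: --o-ooo-o-o--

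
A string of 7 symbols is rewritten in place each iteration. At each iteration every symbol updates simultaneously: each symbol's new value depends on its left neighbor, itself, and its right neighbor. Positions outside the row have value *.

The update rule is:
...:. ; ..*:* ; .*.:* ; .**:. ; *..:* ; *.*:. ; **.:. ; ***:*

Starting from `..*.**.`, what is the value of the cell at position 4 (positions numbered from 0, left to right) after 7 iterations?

.

***....
**.*..*
*..***.
.**.*..
....***
*..*.**
.***..*
position 4 holds .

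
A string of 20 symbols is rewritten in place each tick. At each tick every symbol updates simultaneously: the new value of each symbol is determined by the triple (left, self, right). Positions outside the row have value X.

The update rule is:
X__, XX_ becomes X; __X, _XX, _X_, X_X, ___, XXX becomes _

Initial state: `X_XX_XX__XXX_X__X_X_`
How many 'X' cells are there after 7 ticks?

X__X__XX___X__X_____
XX__X__XX___X__X____
_XX__X__XX___X__X___
__XX__X__XX___X__X__
X__XX__X__XX___X__X_
XX__XX__X__XX___X___
_XX__XX__X__XX___X__
count of X: 8

8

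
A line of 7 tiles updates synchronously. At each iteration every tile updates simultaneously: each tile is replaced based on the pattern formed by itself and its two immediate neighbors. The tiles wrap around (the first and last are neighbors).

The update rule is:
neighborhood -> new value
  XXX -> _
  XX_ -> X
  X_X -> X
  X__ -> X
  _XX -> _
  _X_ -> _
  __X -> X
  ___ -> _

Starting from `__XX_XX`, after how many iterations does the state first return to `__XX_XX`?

14

XX_XX_X
_XX_XX_
X_XX_XX
XX_XX__
_XX_XXX
X_XX__X
XX_XXX_
_XX__XX
X_XXX_X
XX__XX_
_XXX_XX
X__XX_X
XXX_XX_
__XX_XX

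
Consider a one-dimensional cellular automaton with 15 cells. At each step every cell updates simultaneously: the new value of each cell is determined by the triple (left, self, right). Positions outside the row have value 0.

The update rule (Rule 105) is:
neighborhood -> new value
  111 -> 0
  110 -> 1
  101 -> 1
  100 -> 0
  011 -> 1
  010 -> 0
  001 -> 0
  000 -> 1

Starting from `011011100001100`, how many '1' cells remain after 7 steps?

11

step 1: 011110101101101
step 2: 010011011111110
step 3: 000011110000010
step 4: 111010010111000
step 5: 101100001101011
step 6: 011101101110111
step 7: 010111111011101
count of 1: 11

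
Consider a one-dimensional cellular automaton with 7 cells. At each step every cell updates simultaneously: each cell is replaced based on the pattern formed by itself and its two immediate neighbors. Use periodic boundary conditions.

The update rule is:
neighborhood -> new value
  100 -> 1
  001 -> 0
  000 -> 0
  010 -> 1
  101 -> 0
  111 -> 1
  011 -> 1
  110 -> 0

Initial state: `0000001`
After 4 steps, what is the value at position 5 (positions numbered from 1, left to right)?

1000001
0100001
0110001
0101001
position 5 holds 0

0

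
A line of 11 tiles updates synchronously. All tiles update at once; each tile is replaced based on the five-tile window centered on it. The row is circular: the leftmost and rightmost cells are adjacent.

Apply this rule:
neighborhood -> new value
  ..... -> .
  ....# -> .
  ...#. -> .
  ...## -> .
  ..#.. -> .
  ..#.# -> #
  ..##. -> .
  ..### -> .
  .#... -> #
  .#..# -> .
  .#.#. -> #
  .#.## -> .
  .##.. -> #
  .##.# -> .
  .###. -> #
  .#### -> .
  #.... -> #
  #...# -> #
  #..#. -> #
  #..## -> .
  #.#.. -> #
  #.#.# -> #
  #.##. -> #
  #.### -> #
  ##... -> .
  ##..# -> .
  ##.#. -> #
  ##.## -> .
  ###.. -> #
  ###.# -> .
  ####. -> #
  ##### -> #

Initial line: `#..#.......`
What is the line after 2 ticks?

..#.##.....
..#.##.#...

..#.##.#...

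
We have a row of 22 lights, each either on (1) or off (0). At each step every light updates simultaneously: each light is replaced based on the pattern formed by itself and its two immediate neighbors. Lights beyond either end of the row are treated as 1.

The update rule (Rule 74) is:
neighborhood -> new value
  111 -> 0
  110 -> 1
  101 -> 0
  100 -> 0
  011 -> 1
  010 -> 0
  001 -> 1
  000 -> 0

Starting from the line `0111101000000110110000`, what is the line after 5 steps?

0000000011100011010110

step 1: 0100100000001110110001
step 2: 0001000000011010110011
step 3: 0010000000111000110110
step 4: 0100000001101001110110
step 5: 0000000011100011010110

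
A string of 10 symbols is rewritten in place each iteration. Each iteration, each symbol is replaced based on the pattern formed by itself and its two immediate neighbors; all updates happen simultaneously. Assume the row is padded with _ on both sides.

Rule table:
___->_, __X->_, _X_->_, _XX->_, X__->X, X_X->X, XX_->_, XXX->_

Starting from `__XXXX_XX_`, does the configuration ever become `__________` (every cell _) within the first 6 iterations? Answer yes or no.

iteration 1: ______X__X
iteration 2: _______X__
iteration 3: ________X_
iteration 4: _________X
iteration 5: __________
all cells are _ at iteration 5

yes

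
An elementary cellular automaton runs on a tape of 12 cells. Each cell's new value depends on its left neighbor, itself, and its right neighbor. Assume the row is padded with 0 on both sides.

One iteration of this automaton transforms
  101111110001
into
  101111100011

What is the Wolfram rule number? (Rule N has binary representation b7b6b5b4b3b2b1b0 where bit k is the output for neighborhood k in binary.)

position 3: 111 → 1  (bit 7 = 1)
position 7: 110 → 0  (bit 6 = 0)
position 1: 101 → 0  (bit 5 = 0)
position 8: 100 → 0  (bit 4 = 0)
position 2: 011 → 1  (bit 3 = 1)
position 0: 010 → 1  (bit 2 = 1)
position 10: 001 → 1  (bit 1 = 1)
position 9: 000 → 0  (bit 0 = 0)
bits b7..b0 = 10001110 = 142

142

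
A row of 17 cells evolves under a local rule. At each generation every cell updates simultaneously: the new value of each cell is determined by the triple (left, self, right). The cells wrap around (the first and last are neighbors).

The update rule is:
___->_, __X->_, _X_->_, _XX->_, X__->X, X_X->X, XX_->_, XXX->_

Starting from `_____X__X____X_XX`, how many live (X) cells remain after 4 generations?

4

X_____X__X____X__
_X_____X__X____X_
__X_____X__X____X
X__X_____X__X____
count of X: 4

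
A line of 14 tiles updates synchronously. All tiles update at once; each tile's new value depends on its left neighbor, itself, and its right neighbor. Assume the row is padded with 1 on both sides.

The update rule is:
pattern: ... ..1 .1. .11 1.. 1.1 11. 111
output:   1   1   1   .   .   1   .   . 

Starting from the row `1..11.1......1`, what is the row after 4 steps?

..1..1..1....1

step 1: ..1..11.11111.
step 2: .11.1..1.....1
step 3: 1..11.11.1111.
step 4: ..1..1..1....1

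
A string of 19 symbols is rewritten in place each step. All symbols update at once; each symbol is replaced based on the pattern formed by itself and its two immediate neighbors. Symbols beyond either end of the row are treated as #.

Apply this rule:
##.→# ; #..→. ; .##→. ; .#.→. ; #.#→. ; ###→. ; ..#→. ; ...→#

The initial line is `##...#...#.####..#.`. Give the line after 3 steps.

.#.#...#......#....
.....#...####...##.
.###...#....#.#..#.

.###...#....#.#..#.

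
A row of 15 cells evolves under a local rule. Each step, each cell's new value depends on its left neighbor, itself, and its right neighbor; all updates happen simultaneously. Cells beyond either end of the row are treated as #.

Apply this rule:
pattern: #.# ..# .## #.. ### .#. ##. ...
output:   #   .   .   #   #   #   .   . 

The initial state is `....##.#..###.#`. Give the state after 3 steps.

###....####.###

#.....###..#.#.
.#.....#.#.####
###....####.###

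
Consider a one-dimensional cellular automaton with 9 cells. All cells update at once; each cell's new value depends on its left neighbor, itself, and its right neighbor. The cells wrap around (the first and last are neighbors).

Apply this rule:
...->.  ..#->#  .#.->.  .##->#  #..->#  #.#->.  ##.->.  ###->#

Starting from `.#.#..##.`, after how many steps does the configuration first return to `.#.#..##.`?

36

#...###.#
.#.###..#
...##.##.
..##..#.#
###.##...
##..#.#.#
#.##....#
..#.#..##
##...###.
#.#.###..
....##.##
#..##..#.
.###.##..
###..#.#.
##.##....
#..#.#..#
.##...###
.#.#.###.
#....##.#
.#..##..#
..###.##.
.###..#.#
.##.##...
##..#.#..
#.##...##
..#.#.###
##....##.
#.#..##..
...###.##
#.###..#.
..##.##..
.##..#.#.
##.##...#
#..#.#.##
.##....##
.#.#..##.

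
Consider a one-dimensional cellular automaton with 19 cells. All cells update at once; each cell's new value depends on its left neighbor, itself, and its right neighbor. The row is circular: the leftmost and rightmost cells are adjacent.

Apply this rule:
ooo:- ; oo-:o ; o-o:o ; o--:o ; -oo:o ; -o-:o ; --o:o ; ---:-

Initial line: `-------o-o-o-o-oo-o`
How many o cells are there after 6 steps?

o-----ooooooooooooo
oo---oo------------
ooo-oooo----------o
--ooo--oo--------oo
ooo-oooooo------ooo
--ooo----oo----oo--
count of o: 7

7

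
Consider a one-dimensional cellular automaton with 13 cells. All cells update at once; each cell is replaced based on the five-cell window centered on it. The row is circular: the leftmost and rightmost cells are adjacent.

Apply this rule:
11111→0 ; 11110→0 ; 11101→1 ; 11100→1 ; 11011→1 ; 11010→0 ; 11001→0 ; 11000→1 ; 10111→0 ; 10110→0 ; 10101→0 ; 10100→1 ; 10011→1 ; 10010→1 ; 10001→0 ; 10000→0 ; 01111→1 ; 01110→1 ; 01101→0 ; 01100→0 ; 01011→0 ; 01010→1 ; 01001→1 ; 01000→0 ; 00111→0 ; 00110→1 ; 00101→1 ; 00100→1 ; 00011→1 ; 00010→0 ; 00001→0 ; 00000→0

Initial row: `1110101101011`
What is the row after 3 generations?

1011000000010

generation 1: 0010000000001
generation 2: 1110000000001
generation 3: 1011000000010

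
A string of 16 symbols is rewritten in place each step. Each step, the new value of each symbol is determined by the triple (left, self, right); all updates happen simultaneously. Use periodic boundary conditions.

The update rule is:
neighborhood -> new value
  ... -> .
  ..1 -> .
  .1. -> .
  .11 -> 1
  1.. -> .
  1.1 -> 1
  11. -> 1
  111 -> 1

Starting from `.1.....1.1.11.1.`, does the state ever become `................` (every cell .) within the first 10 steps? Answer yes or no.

........1.1111..
.........11111..
.........11111..  (fixed point — unchanged through step 10)
step 10 is .........11111.., still not uniform .

no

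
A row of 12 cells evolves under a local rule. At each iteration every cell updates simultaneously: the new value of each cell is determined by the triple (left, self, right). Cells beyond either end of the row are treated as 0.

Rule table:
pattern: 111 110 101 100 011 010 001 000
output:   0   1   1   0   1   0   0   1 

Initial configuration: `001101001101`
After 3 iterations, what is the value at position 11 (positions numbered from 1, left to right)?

0

101110001110
011010101010
011101010100
position 11 holds 0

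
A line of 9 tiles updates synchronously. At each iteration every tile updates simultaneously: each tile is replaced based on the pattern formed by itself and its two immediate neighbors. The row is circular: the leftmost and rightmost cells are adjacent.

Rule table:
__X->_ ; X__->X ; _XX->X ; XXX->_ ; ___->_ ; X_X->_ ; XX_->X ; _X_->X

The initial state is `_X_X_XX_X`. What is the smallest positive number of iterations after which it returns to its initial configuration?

1

_X_X_XX_X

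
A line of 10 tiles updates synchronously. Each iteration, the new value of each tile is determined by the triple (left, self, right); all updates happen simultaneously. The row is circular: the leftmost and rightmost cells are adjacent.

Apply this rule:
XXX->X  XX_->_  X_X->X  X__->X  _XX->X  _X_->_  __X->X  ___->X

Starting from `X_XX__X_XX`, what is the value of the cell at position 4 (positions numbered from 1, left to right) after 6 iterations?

_XX_XX_XXX
XX_XX_XXX_
X_XX_XXX_X
_XX_XXX_XX
XX_XXX_XX_
X_XXX_XX_X
position 4 holds X

X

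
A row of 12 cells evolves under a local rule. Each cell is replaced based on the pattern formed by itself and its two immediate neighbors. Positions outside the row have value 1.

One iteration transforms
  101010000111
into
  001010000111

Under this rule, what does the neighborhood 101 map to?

0

At position 1 the neighborhood is 101; the next row has 0 there.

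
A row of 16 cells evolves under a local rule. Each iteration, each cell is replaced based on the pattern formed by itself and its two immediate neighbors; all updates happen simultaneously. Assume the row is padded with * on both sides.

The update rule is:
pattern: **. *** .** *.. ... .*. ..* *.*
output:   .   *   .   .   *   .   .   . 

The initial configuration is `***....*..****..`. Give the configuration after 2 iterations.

**..**.....**...
*......***....*.

*......***....*.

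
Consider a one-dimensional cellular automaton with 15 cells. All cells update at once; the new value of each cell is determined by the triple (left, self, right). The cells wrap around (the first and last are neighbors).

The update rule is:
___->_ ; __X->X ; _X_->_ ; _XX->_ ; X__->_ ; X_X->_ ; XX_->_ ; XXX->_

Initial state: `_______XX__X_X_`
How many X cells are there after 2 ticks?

______X___X____
_____X___X_____
count of X: 2

2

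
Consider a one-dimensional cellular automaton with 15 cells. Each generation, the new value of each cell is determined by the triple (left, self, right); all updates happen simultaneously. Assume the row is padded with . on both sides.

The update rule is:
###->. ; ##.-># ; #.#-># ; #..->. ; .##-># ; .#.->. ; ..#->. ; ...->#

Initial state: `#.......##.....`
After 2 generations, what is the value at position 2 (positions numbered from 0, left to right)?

#

..#####.##.####
#.#...######..#
position 2 holds #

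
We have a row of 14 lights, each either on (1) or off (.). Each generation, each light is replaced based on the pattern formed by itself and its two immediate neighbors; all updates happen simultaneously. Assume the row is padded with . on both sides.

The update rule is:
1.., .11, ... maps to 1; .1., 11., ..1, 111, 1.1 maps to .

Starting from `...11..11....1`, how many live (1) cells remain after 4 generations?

3

11.1.1.1.111..
1........1..11
.1111111..1.1.
.1......1....1
count of 1: 3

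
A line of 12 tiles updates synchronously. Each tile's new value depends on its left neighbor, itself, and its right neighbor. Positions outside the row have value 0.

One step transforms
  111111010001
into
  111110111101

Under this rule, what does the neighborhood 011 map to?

1

At position 0 the neighborhood is 011; the next row has 1 there.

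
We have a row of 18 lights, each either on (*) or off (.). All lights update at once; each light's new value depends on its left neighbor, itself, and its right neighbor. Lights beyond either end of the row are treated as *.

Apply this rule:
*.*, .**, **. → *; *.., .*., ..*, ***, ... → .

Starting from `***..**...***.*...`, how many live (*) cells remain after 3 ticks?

4

tick 1: ..*..**...*.**....
tick 2: .....**....***....
tick 3: .....**....*.*....
count of *: 4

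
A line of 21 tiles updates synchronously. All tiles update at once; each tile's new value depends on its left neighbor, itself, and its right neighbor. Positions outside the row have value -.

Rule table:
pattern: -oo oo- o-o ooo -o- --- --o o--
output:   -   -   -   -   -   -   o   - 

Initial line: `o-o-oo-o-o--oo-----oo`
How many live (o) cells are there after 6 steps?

2

step 1: -----------o------o--
step 2: ----------o------o---
step 3: ---------o------o----
step 4: --------o------o-----
step 5: -------o------o------
step 6: ------o------o-------
count of o: 2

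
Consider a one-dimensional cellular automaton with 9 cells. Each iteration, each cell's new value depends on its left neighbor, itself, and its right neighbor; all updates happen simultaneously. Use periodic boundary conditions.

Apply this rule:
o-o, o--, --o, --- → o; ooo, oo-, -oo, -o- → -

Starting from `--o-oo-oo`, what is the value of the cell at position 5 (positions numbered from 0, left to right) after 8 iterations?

iteration 1: oo-o--o--
iteration 2: --o-oo-oo  (repeats iteration 0; period 2)
iteration 8: --o-oo-oo
position 5 holds o

o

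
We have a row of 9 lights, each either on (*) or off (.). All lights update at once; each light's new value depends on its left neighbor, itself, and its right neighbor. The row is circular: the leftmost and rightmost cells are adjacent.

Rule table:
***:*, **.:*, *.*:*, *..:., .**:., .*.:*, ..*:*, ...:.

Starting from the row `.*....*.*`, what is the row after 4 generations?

***.***.*

**...****
**..*.***
**.***.**
***.***.*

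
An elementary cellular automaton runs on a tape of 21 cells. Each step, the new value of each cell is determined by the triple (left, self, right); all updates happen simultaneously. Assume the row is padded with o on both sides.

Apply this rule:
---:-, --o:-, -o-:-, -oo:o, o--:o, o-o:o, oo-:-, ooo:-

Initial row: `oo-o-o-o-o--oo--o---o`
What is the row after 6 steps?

o-o-o--o-o-o-o-o-o-oo

--o-o-o-o-o-o-o--o--o
o--o-o-o-o-o-o-o--o-o
-o--o-o-o-o-o-o-o--oo
o-o--o-o-o-o-o-o-o-o-
-o-o--o-o-o-o-o-o-o-o
o-o-o--o-o-o-o-o-o-oo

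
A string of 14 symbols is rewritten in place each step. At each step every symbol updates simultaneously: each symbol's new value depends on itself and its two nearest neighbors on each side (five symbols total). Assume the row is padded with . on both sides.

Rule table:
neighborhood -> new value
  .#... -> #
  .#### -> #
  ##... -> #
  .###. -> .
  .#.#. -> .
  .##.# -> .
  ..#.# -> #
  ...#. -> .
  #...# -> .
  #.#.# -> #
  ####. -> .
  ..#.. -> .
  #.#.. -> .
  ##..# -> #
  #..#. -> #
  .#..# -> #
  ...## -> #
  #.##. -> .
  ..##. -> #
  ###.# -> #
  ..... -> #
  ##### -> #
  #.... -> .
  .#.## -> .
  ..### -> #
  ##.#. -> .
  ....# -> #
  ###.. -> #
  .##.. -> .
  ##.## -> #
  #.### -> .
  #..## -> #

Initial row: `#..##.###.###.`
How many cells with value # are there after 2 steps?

step 1: .###.#..##..##
step 2: ##.#..###.###.
count of #: 9

9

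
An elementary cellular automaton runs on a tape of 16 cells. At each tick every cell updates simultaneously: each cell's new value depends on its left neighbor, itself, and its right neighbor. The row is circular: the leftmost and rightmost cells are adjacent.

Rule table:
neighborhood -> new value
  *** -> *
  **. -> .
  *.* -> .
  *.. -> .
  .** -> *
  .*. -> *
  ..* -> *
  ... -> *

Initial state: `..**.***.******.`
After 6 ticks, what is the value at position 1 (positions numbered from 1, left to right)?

*

***..**..*****..
**..**..*****..*
*..**..*****..**
..**..*****..***
.**..*****..***.
**..*****..***..
position 1 holds *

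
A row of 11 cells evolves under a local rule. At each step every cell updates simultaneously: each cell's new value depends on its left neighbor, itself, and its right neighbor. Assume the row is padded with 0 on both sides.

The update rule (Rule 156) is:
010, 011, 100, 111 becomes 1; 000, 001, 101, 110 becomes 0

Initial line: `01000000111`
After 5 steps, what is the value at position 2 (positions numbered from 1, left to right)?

01100000110
01010000101
01011000101
01010100101
01010110101
position 2 holds 1

1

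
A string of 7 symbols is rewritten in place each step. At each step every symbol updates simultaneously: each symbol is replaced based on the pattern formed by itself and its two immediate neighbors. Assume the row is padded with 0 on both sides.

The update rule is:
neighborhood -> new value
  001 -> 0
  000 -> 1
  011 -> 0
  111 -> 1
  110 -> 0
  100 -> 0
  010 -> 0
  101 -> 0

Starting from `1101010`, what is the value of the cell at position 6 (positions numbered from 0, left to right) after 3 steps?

0

0000000
1111111
0111110
position 6 holds 0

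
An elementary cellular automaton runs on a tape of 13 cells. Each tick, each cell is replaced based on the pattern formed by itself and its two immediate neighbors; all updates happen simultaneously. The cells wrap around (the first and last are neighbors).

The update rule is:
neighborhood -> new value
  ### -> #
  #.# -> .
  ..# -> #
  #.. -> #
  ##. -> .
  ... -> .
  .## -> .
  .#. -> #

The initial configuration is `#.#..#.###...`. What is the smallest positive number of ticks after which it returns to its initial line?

21

tick 1: #.####..#.#.#
tick 2: ...##.###.#..
tick 3: ..#....#..##.
tick 4: .###..####..#
tick 5: ..#.##.##.###
tick 6: ###........#.
tick 7: .#.#......##.
tick 8: ##.##....#..#
tick 9: #....#..####.
tick 10: ##..####.##..
tick 11: ..##.##....##
tick 12: ##.....#..#..
tick 13: ..#...#######
tick 14: ####.#.#####.
tick 15: .##..#..###..
tick 16: #..#####.#.#.
tick 17: ###.###..#.#.
tick 18: .#...#.###.#.
tick 19: ###.##..#..##
tick 20: ##....#####.#
tick 21: #.#..#.###...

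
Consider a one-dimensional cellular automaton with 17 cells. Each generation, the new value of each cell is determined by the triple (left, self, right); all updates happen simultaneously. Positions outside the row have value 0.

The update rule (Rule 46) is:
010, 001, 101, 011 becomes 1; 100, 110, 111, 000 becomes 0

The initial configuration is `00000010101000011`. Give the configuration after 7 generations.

generation 1: 00000111111000110
generation 2: 00001100000001100
generation 3: 00011000000011000
generation 4: 00110000000110000
generation 5: 01100000001100000
generation 6: 11000000011000000
generation 7: 10000000110000000

10000000110000000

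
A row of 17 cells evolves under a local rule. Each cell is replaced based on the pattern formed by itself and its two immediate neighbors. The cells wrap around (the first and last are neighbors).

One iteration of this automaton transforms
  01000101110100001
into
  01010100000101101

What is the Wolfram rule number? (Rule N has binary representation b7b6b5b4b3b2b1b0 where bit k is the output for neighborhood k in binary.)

position 8: 111 → 0  (bit 7 = 0)
position 9: 110 → 0  (bit 6 = 0)
position 0: 101 → 0  (bit 5 = 0)
position 2: 100 → 0  (bit 4 = 0)
position 7: 011 → 0  (bit 3 = 0)
position 1: 010 → 1  (bit 2 = 1)
position 4: 001 → 0  (bit 1 = 0)
position 3: 000 → 1  (bit 0 = 1)
bits b7..b0 = 00000101 = 5

5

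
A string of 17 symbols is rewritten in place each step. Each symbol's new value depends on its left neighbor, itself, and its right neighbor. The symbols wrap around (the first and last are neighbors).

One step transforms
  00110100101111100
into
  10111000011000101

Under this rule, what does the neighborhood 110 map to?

At position 3 the neighborhood is 110; the next row has 1 there.

1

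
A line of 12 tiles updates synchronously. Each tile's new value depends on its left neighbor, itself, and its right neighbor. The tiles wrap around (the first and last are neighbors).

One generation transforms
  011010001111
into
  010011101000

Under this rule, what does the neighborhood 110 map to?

0

At position 2 the neighborhood is 110; the next row has 0 there.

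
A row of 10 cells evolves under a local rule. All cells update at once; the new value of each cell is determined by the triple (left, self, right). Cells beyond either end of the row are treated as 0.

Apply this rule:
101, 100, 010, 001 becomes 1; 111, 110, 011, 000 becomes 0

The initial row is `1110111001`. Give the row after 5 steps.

0001000111
0011101000
0100011100
1110100010
0001110111

0001110111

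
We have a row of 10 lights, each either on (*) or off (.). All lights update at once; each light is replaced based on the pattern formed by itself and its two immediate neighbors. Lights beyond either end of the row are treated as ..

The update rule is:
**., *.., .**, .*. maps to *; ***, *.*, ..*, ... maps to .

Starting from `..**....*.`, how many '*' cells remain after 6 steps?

5

..***...**
..*.**..**
..*.***.**
..*.*.*.**
..*.*.*.**  (fixed point — unchanged through step 6)
count of *: 5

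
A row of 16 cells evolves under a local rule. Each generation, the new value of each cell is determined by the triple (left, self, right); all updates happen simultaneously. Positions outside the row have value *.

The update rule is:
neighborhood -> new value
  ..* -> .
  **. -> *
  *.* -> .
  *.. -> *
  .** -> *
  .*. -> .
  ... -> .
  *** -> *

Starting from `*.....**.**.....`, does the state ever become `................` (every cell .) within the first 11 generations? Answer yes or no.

generation 1: **....**.***....
generation 2: ***...**.****...
generation 3: ****..**.*****..
generation 4: *****.**.******.
generation 5: *****.**.******.  (fixed point — unchanged through generation 11)
generation 11 is *****.**.******., still not uniform .

no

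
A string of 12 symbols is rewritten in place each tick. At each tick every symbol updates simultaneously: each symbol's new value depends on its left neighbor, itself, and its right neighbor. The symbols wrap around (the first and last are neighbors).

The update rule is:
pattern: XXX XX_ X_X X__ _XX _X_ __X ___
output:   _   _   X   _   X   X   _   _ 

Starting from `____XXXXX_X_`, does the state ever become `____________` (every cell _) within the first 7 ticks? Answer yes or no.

no

____X____XX_
____X____X__
____X____X__  (fixed point — unchanged through tick 7)
tick 7 is ____X____X__, still not uniform _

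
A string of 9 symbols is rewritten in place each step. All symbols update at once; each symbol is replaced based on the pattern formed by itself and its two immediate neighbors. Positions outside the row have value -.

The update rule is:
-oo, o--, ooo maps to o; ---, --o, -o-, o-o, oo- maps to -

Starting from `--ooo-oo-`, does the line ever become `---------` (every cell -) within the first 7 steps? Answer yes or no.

yes

--oo--o-o
--o-o----
-----o---
------o--
-------o-
--------o
---------
all cells are - at step 7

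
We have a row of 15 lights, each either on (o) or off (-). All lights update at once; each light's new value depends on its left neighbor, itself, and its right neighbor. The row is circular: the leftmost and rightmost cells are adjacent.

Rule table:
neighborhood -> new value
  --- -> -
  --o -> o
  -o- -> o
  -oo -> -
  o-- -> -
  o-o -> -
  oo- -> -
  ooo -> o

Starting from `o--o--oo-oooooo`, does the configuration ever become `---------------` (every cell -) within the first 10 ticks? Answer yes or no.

no

--oo-o----ooooo
-o---o---o-ooo-
oo--oo--oo--o--
---o---o---oo-o
--oo--oo--o---o
-o---o---oo--oo
-o--oo--o---o--
oo-o---oo--oo--
---o--o---o---o
--oo-oo--oo--oo
tick 10 is --oo-oo--oo--oo, still not uniform -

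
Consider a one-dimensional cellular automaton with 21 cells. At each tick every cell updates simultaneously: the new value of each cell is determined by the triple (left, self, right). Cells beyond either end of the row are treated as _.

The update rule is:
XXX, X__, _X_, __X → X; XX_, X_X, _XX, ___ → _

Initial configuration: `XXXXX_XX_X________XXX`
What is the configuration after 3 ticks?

_XXX_____XX______X_X_
X_X_X___X__X____XX_XX
X_X_XX_XXXXXX__X_____

X_X_XX_XXXXXX__X_____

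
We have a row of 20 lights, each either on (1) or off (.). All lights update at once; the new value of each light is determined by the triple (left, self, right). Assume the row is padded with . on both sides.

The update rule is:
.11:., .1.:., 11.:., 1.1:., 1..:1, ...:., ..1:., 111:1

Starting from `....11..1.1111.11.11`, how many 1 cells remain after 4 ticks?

2

......1....11.......
.......1.....1......
........1.....1.....
.........1.....1....
count of 1: 2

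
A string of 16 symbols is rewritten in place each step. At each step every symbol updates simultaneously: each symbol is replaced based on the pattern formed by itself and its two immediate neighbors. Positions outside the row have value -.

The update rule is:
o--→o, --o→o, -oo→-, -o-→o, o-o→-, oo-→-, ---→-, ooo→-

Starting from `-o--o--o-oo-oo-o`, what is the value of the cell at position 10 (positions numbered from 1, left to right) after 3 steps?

oooooooo-------o
--------o-----oo
-------ooo---o--
position 10 holds o

o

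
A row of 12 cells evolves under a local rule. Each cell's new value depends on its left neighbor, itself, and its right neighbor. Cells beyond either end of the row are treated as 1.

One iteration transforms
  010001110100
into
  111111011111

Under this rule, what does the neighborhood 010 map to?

At position 1 the neighborhood is 010; the next row has 1 there.

1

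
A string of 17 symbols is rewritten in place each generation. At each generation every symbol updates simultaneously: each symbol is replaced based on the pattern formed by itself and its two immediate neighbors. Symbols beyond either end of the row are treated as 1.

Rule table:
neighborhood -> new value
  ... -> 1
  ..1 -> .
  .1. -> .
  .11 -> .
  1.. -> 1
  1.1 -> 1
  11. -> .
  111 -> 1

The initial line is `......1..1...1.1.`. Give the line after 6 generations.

11111..1..11..1.1
1111.1..1...1..1.
111.1.1..11..1..1
11.1.1.1...1..1..
1.1.1.1.11..1..1.
.1.1.1.1..1..1..1

.1.1.1.1..1..1..1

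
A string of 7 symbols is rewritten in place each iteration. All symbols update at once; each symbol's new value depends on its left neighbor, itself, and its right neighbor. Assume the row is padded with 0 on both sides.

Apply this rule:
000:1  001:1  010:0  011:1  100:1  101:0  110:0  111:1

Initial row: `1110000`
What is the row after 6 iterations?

1101111
1001110
0111101
1111000
1110111
1100110

1100110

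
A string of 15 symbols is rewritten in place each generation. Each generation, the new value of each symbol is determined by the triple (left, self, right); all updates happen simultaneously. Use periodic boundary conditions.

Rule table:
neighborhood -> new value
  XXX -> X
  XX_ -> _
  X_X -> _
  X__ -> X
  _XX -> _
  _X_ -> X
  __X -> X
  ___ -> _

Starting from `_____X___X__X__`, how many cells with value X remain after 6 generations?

7

generation 1: ____XXX_XXXXXX_
generation 2: ___X_X___XXXX_X
generation 3: X_XX_XX_X_XX__X
generation 4: ________X___XX_
generation 5: _______XXX_X__X
generation 6: X_____X_X__XXXX
count of X: 7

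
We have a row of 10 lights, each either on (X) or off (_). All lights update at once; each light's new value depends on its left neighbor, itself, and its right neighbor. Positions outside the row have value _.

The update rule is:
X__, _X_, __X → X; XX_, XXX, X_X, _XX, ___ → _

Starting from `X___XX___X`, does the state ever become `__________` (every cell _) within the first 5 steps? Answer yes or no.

XX_X__X_XX
___XXXX___
__X____X__
_XXX__XXX_
X___XX___X
step 5 is X___XX___X, still not uniform _

no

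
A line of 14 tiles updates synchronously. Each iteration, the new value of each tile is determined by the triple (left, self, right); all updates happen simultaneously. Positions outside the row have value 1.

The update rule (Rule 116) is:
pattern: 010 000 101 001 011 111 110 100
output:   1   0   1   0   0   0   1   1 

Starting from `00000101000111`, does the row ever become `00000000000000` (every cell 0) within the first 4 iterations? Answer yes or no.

10000111100000
11000000110000
01100000011000
10110000001100
iteration 4 is 10110000001100, still not uniform 0

no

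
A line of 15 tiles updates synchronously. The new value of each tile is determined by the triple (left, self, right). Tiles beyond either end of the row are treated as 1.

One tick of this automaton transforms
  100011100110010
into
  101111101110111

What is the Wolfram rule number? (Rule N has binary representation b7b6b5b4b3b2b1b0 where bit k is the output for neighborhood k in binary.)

position 5: 111 → 1  (bit 7 = 1)
position 0: 110 → 1  (bit 6 = 1)
position 14: 101 → 1  (bit 5 = 1)
position 1: 100 → 0  (bit 4 = 0)
position 4: 011 → 1  (bit 3 = 1)
position 13: 010 → 1  (bit 2 = 1)
position 3: 001 → 1  (bit 1 = 1)
position 2: 000 → 1  (bit 0 = 1)
bits b7..b0 = 11101111 = 239

239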